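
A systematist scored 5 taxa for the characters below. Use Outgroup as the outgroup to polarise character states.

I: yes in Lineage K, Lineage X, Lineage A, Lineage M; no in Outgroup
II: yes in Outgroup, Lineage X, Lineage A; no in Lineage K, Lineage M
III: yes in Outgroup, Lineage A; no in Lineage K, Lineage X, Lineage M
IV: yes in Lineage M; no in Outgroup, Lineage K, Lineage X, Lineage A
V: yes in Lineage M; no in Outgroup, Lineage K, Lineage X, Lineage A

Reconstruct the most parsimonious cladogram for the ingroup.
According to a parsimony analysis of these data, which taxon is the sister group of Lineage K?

Character polarity is set by the outgroup: the derived state is whichever differs from the outgroup's state, so for II, III the derived state is 'no', and for the remaining characters it is 'yes'.
All ingroup taxa share the derived state 'yes' for I; it defines the ingroup but does not resolve relationships within it.
II (derived state 'no') is shared by Lineage K and Lineage M — a synapomorphy uniting that clade.
III (derived state 'no') is shared by Lineage K, Lineage M, and Lineage X — a synapomorphy uniting that clade.
IV (derived state 'yes') is unique to Lineage M (autapomorphy; uninformative for grouping).
V: derived state 'yes' in Lineage M only — an autapomorphy, so it tells us nothing about relationships among taxa.
Most parsimonious ingroup topology: (((Lineage K,Lineage M),Lineage X),Lineage A).
Lineage K and Lineage M form a cherry on this tree, so they are sister taxa.

Lineage M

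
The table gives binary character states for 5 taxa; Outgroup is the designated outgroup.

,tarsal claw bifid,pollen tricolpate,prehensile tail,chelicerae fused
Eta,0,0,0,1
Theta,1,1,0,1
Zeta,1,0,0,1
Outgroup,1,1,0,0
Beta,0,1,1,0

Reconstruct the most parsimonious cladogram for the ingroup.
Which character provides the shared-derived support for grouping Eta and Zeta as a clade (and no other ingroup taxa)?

pollen tricolpate

Character polarity is set by the outgroup: the derived state is whichever differs from the outgroup's state, so for tarsal claw bifid, pollen tricolpate the derived state is '0', and for the remaining characters it is '1'.
tarsal claw bifid groups Beta and Eta, which is incompatible with the clades supported by the remaining characters; treating it as convergent (homoplasy) costs fewer steps than any alternative tree.
pollen tricolpate: derived state '0' in Eta and Zeta only — synapomorphy for {Eta, Zeta}.
prehensile tail: derived state '1' in Beta only — an autapomorphy, so it tells us nothing about relationships among taxa.
chelicerae fused: derived state '1' in Eta, Theta, and Zeta only — synapomorphy for {Eta, Theta, Zeta}.
Most parsimonious ingroup topology: (((Zeta,Eta),Theta),Beta).
The clade {Eta, Zeta} is supported by pollen tricolpate: its derived state '0' occurs in exactly those taxa and in no other taxon (including the outgroup).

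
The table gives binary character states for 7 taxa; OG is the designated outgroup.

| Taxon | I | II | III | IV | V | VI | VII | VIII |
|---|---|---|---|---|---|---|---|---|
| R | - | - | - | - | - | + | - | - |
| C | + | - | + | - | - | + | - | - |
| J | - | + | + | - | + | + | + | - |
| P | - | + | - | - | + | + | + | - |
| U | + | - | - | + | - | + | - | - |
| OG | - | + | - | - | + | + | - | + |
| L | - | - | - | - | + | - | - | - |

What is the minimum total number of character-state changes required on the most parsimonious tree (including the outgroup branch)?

Character polarity is set by the outgroup: the derived state is whichever differs from the outgroup's state, so for II, V, VI, VIII the derived state is '-', and for the remaining characters it is '+'.
I (derived state '+') is shared by C and U — a synapomorphy uniting that clade.
II: derived state '-' in C, L, R, and U only — synapomorphy for {C, L, R, U}.
III (state '+') occurs in C and J but conflicts with the nesting implied by the other characters — most parsimoniously interpreted as homoplasy.
IV (derived state '+') is unique to U (autapomorphy; uninformative for grouping).
Only C, R, and U show the derived state '-' for V, supporting them as a clade.
VI (derived state '-') is unique to L (autapomorphy; uninformative for grouping).
Only J and P show the derived state '+' for VII, supporting them as a clade.
VIII (derived state '-') is shared by all ingroup taxa — unites the whole ingroup.
Most parsimonious ingroup topology: ((L,((C,U),R)),(J,P)).
Changes per character on this tree: I: 1; II: 1; III: 2; IV: 1; V: 1; VI: 1; VII: 1; VIII: 1.
Total = 9.

9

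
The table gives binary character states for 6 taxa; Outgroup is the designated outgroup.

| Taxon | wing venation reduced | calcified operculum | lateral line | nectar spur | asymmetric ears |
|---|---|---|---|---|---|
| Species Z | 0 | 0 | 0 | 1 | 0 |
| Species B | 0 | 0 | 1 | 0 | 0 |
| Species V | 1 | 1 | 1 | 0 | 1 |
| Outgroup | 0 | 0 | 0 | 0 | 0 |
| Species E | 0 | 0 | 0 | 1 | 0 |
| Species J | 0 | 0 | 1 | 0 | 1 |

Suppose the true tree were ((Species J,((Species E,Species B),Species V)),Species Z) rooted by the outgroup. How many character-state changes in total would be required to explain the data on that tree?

8

Map each character onto ((Species J,((Species E,Species B),Species V)),Species Z) (rooted by Outgroup) and count the minimum state changes it requires (Fitch parsimony):
wing venation reduced: 1; calcified operculum: 1; lateral line: 2; nectar spur: 2; asymmetric ears: 2.
Total tree length = 8.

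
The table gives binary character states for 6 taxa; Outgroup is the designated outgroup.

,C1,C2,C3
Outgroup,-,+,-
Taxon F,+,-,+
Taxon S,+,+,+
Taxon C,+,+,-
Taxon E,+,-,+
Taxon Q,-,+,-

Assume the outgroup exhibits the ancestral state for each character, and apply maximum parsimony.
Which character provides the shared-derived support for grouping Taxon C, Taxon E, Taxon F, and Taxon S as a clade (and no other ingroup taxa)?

C1

Character polarity is set by the outgroup: the derived state is whichever differs from the outgroup's state, so for C2 the derived state is '-', and for the remaining characters it is '+'.
C1: derived state '+' in Taxon C, Taxon E, Taxon F, and Taxon S only — synapomorphy for {Taxon C, Taxon E, Taxon F, Taxon S}.
C2 (derived state '-') is shared by Taxon E and Taxon F — a synapomorphy uniting that clade.
Only Taxon E, Taxon F, and Taxon S show the derived state '+' for C3, supporting them as a clade.
Most parsimonious ingroup topology: ((((Taxon F,Taxon E),Taxon S),Taxon C),Taxon Q).
The clade {Taxon C, Taxon E, Taxon F, Taxon S} is supported by C1: its derived state '+' occurs in exactly those taxa and in no other taxon (including the outgroup).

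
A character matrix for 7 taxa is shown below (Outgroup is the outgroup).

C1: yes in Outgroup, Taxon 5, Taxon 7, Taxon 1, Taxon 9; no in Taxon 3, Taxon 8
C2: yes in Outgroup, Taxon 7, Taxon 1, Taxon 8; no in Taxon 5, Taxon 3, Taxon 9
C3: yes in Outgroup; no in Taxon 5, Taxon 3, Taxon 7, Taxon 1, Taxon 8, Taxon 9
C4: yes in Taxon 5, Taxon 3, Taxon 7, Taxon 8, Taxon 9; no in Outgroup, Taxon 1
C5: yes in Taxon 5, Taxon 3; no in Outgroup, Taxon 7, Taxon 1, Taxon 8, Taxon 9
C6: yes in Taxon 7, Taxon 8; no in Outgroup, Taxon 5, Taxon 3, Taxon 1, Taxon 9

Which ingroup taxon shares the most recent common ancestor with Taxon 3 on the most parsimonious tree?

Taxon 5

Character polarity is set by the outgroup: the derived state is whichever differs from the outgroup's state, so for C1, C2, C3 the derived state is 'no', and for the remaining characters it is 'yes'.
C1 (state 'no') occurs in Taxon 3 and Taxon 8 but conflicts with the nesting implied by the other characters — most parsimoniously interpreted as homoplasy.
C2: derived state 'no' in Taxon 3, Taxon 5, and Taxon 9 only — synapomorphy for {Taxon 3, Taxon 5, Taxon 9}.
C3 (derived state 'no') is shared by all ingroup taxa — unites the whole ingroup.
Only Taxon 3, Taxon 5, Taxon 7, Taxon 8, and Taxon 9 show the derived state 'yes' for C4, supporting them as a clade.
C5: derived state 'yes' in Taxon 3 and Taxon 5 only — synapomorphy for {Taxon 3, Taxon 5}.
C6 (derived state 'yes') is shared by Taxon 7 and Taxon 8 — a synapomorphy uniting that clade.
Most parsimonious ingroup topology: ((((Taxon 5,Taxon 3),Taxon 9),(Taxon 7,Taxon 8)),Taxon 1).
Taxon 3 and Taxon 5 form a cherry on this tree, so they are sister taxa.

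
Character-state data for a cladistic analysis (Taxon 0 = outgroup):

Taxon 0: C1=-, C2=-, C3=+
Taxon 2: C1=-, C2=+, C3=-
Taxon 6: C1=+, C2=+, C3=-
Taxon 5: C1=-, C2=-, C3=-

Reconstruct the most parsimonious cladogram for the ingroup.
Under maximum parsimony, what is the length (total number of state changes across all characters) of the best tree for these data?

3

Character polarity is set by the outgroup: the derived state is whichever differs from the outgroup's state, so for C3 the derived state is '-', and for the remaining characters it is '+'.
C1: derived state '+' in Taxon 6 only — an autapomorphy, so it tells us nothing about relationships among taxa.
C2: derived state '+' in Taxon 2 and Taxon 6 only — synapomorphy for {Taxon 2, Taxon 6}.
C3 (derived state '-') is shared by all ingroup taxa — unites the whole ingroup.
Most parsimonious ingroup topology: ((Taxon 2,Taxon 6),Taxon 5).
Changes per character on this tree: C1: 1; C2: 1; C3: 1.
Total = 3.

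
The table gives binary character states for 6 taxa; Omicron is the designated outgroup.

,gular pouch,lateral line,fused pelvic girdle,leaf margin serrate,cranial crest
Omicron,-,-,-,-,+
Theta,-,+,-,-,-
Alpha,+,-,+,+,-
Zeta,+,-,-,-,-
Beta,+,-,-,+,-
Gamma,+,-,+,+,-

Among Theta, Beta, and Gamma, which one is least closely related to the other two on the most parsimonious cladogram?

Character polarity is set by the outgroup: the derived state is whichever differs from the outgroup's state, so for cranial crest the derived state is '-', and for the remaining characters it is '+'.
Only Alpha, Beta, Gamma, and Zeta show the derived state '+' for gular pouch, supporting them as a clade.
lateral line (derived state '+') is unique to Theta (autapomorphy; uninformative for grouping).
fused pelvic girdle: derived state '+' in Alpha and Gamma only — synapomorphy for {Alpha, Gamma}.
Only Alpha, Beta, and Gamma show the derived state '+' for leaf margin serrate, supporting them as a clade.
All ingroup taxa share the derived state '-' for cranial crest; it defines the ingroup but does not resolve relationships within it.
Most parsimonious ingroup topology: (Theta,(((Alpha,Gamma),Beta),Zeta)).
Beta and Gamma share a more recent common ancestor with each other than either does with Theta, so Theta is the least closely related of the three.

Theta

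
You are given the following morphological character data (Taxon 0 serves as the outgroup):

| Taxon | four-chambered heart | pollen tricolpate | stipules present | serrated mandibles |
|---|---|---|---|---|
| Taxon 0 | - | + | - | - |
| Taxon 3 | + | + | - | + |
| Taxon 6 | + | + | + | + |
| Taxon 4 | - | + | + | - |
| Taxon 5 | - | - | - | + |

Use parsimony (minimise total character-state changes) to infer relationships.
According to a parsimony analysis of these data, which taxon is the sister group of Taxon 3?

Taxon 6

Character polarity is set by the outgroup: the derived state is whichever differs from the outgroup's state, so for pollen tricolpate the derived state is '-', and for the remaining characters it is '+'.
four-chambered heart (derived state '+') is shared by Taxon 3 and Taxon 6 — a synapomorphy uniting that clade.
pollen tricolpate: derived state '-' in Taxon 5 only — an autapomorphy, so it tells us nothing about relationships among taxa.
stipules present (state '+') occurs in Taxon 4 and Taxon 6 but conflicts with the nesting implied by the other characters — most parsimoniously interpreted as homoplasy.
Only Taxon 3, Taxon 5, and Taxon 6 show the derived state '+' for serrated mandibles, supporting them as a clade.
Most parsimonious ingroup topology: (((Taxon 3,Taxon 6),Taxon 5),Taxon 4).
Taxon 3 and Taxon 6 form a cherry on this tree, so they are sister taxa.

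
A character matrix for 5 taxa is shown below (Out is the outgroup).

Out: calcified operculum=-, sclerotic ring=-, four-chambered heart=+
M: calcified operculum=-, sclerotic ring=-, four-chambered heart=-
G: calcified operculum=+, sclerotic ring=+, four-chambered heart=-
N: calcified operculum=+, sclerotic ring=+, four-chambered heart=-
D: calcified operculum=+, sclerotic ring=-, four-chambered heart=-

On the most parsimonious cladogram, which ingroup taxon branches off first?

Character polarity is set by the outgroup: the derived state is whichever differs from the outgroup's state, so for four-chambered heart the derived state is '-', and for the remaining characters it is '+'.
calcified operculum (derived state '+') is shared by D, G, and N — a synapomorphy uniting that clade.
sclerotic ring: derived state '+' in G and N only — synapomorphy for {G, N}.
four-chambered heart (derived state '-') is shared by all ingroup taxa — unites the whole ingroup.
Most parsimonious ingroup topology: (M,((G,N),D)).
M is sister to the clade containing all other ingroup taxa, so it is the earliest-diverging (most basal) ingroup lineage.

M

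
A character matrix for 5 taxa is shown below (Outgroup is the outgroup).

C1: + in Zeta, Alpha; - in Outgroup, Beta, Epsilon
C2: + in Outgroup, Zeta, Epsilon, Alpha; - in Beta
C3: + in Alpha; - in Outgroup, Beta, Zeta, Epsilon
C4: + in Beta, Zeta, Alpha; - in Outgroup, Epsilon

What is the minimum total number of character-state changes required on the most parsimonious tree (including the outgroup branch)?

Character polarity is set by the outgroup: the derived state is whichever differs from the outgroup's state, so for C2 the derived state is '-', and for the remaining characters it is '+'.
C1: derived state '+' in Alpha and Zeta only — synapomorphy for {Alpha, Zeta}.
C2: derived state '-' in Beta only — an autapomorphy, so it tells us nothing about relationships among taxa.
C3: derived state '+' in Alpha only — an autapomorphy, so it tells us nothing about relationships among taxa.
Only Alpha, Beta, and Zeta show the derived state '+' for C4, supporting them as a clade.
Most parsimonious ingroup topology: ((Beta,(Zeta,Alpha)),Epsilon).
Changes per character on this tree: C1: 1; C2: 1; C3: 1; C4: 1.
Total = 4.

4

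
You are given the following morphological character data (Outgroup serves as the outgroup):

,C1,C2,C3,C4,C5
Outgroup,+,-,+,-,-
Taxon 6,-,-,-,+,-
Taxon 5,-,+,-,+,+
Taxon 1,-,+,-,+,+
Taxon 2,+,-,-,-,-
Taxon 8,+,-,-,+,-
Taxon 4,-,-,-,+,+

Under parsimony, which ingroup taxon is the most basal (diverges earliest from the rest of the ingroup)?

Taxon 2

Character polarity is set by the outgroup: the derived state is whichever differs from the outgroup's state, so for C1, C3 the derived state is '-', and for the remaining characters it is '+'.
Only Taxon 1, Taxon 4, Taxon 5, and Taxon 6 show the derived state '-' for C1, supporting them as a clade.
C2 (derived state '+') is shared by Taxon 1 and Taxon 5 — a synapomorphy uniting that clade.
C3 (derived state '-') is shared by all ingroup taxa — unites the whole ingroup.
C4: derived state '+' in Taxon 1, Taxon 4, Taxon 5, Taxon 6, and Taxon 8 only — synapomorphy for {Taxon 1, Taxon 4, Taxon 5, Taxon 6, Taxon 8}.
C5 (derived state '+') is shared by Taxon 1, Taxon 4, and Taxon 5 — a synapomorphy uniting that clade.
Most parsimonious ingroup topology: (((Taxon 6,((Taxon 5,Taxon 1),Taxon 4)),Taxon 8),Taxon 2).
Taxon 2 is sister to the clade containing all other ingroup taxa, so it is the earliest-diverging (most basal) ingroup lineage.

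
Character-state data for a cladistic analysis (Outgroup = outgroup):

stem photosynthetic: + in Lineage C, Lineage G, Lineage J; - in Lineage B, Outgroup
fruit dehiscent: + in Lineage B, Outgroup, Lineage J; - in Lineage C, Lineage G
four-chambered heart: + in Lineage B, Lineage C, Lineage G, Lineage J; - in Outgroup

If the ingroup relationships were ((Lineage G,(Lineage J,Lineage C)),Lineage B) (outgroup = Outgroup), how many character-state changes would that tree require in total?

Map each character onto ((Lineage G,(Lineage J,Lineage C)),Lineage B) (rooted by Outgroup) and count the minimum state changes it requires (Fitch parsimony):
stem photosynthetic: 1; fruit dehiscent: 2; four-chambered heart: 1.
Total tree length = 4.

4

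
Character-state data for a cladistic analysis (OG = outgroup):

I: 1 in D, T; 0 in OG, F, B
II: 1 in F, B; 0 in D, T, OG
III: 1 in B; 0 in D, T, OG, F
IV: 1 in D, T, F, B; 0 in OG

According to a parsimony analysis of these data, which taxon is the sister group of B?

F

The outgroup has state '0' for every character, so '1' is the derived state throughout.
Only D and T show the derived state '1' for I, supporting them as a clade.
II: derived state '1' in B and F only — synapomorphy for {B, F}.
III: derived state '1' in B only — an autapomorphy, so it tells us nothing about relationships among taxa.
All ingroup taxa share the derived state '1' for IV; it defines the ingroup but does not resolve relationships within it.
Most parsimonious ingroup topology: ((D,T),(F,B)).
B and F form a cherry on this tree, so they are sister taxa.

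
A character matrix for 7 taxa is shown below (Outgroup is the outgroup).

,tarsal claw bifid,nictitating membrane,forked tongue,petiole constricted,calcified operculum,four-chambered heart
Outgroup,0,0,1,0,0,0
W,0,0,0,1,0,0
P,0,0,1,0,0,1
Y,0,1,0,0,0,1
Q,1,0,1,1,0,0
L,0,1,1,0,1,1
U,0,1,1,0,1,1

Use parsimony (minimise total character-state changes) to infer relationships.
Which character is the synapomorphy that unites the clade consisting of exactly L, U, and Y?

Character polarity is set by the outgroup: the derived state is whichever differs from the outgroup's state, so for forked tongue the derived state is '0', and for the remaining characters it is '1'.
tarsal claw bifid: derived state '1' in Q only — an autapomorphy, so it tells us nothing about relationships among taxa.
nictitating membrane: derived state '1' in L, U, and Y only — synapomorphy for {L, U, Y}.
forked tongue groups W and Y, which is incompatible with the clades supported by the remaining characters; treating it as convergent (homoplasy) costs fewer steps than any alternative tree.
Only Q and W show the derived state '1' for petiole constricted, supporting them as a clade.
calcified operculum: derived state '1' in L and U only — synapomorphy for {L, U}.
four-chambered heart (derived state '1') is shared by L, P, U, and Y — a synapomorphy uniting that clade.
Most parsimonious ingroup topology: ((W,Q),(P,(Y,(L,U)))).
The clade {L, U, Y} is supported by nictitating membrane: its derived state '1' occurs in exactly those taxa and in no other taxon (including the outgroup).

nictitating membrane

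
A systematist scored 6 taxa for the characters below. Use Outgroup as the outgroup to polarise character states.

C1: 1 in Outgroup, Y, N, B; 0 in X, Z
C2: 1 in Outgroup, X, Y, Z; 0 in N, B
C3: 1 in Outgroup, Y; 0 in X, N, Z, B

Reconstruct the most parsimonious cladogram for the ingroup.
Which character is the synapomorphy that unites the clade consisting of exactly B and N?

The outgroup has state '1' for every character, so '0' is the derived state throughout.
Only X and Z show the derived state '0' for C1, supporting them as a clade.
C2 (derived state '0') is shared by B and N — a synapomorphy uniting that clade.
C3: derived state '0' in B, N, X, and Z only — synapomorphy for {B, N, X, Z}.
Most parsimonious ingroup topology: (((X,Z),(N,B)),Y).
The clade {B, N} is supported by C2: its derived state '0' occurs in exactly those taxa and in no other taxon (including the outgroup).

C2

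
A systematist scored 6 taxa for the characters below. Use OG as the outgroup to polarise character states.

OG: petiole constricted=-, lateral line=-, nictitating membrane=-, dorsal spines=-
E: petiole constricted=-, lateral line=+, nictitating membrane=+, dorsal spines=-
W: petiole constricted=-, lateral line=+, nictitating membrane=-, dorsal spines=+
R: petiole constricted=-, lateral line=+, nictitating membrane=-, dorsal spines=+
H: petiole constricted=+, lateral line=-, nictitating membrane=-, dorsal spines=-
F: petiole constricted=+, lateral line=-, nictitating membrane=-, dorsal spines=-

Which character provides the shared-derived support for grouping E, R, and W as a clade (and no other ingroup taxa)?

The outgroup has state '-' for every character, so '+' is the derived state throughout.
petiole constricted (derived state '+') is shared by F and H — a synapomorphy uniting that clade.
Only E, R, and W show the derived state '+' for lateral line, supporting them as a clade.
nictitating membrane: derived state '+' in E only — an autapomorphy, so it tells us nothing about relationships among taxa.
Only R and W show the derived state '+' for dorsal spines, supporting them as a clade.
Most parsimonious ingroup topology: ((E,(W,R)),(H,F)).
The clade {E, R, W} is supported by lateral line: its derived state '+' occurs in exactly those taxa and in no other taxon (including the outgroup).

lateral line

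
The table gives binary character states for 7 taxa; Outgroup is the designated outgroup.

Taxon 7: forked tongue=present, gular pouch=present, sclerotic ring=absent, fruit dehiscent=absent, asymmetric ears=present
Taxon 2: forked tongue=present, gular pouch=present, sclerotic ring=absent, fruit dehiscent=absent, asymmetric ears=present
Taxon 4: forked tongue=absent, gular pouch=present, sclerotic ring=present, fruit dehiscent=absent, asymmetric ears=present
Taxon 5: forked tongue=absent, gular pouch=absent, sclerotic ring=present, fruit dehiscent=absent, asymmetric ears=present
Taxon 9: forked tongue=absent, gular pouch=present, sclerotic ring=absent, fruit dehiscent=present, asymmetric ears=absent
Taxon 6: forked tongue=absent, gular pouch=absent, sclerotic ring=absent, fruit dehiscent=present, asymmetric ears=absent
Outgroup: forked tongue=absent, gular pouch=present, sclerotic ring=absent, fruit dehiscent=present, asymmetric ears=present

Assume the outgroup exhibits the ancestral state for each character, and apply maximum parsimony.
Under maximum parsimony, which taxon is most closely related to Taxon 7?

Taxon 2

Character polarity is set by the outgroup: the derived state is whichever differs from the outgroup's state, so for gular pouch, fruit dehiscent, asymmetric ears the derived state is 'absent', and for the remaining characters it is 'present'.
forked tongue: derived state 'present' in Taxon 2 and Taxon 7 only — synapomorphy for {Taxon 2, Taxon 7}.
gular pouch groups Taxon 5 and Taxon 6, which is incompatible with the clades supported by the remaining characters; treating it as convergent (homoplasy) costs fewer steps than any alternative tree.
sclerotic ring (derived state 'present') is shared by Taxon 4 and Taxon 5 — a synapomorphy uniting that clade.
Only Taxon 2, Taxon 4, Taxon 5, and Taxon 7 show the derived state 'absent' for fruit dehiscent, supporting them as a clade.
asymmetric ears (derived state 'absent') is shared by Taxon 6 and Taxon 9 — a synapomorphy uniting that clade.
Most parsimonious ingroup topology: (((Taxon 4,Taxon 5),(Taxon 2,Taxon 7)),(Taxon 6,Taxon 9)).
Taxon 7 and Taxon 2 form a cherry on this tree, so they are sister taxa.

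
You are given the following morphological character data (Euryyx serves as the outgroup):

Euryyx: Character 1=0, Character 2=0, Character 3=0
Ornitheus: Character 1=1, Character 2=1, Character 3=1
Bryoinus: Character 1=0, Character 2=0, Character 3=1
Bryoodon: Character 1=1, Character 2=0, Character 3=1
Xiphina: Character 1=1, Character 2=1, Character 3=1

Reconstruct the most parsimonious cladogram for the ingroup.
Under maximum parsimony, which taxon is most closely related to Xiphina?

The outgroup has state '0' for every character, so '1' is the derived state throughout.
Only Bryoodon, Ornitheus, and Xiphina show the derived state '1' for Character 1, supporting them as a clade.
Only Ornitheus and Xiphina show the derived state '1' for Character 2, supporting them as a clade.
Character 3 (derived state '1') is shared by all ingroup taxa — unites the whole ingroup.
Most parsimonious ingroup topology: (((Ornitheus,Xiphina),Bryoodon),Bryoinus).
Xiphina and Ornitheus form a cherry on this tree, so they are sister taxa.

Ornitheus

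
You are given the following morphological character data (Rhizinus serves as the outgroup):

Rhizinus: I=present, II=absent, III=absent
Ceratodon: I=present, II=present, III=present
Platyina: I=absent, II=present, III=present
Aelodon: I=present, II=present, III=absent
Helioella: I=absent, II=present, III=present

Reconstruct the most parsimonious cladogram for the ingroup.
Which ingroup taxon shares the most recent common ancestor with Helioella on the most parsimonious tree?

Character polarity is set by the outgroup: the derived state is whichever differs from the outgroup's state, so for I the derived state is 'absent', and for the remaining characters it is 'present'.
I: derived state 'absent' in Helioella and Platyina only — synapomorphy for {Helioella, Platyina}.
All ingroup taxa share the derived state 'present' for II; it defines the ingroup but does not resolve relationships within it.
Only Ceratodon, Helioella, and Platyina show the derived state 'present' for III, supporting them as a clade.
Most parsimonious ingroup topology: ((Ceratodon,(Platyina,Helioella)),Aelodon).
Helioella and Platyina form a cherry on this tree, so they are sister taxa.

Platyina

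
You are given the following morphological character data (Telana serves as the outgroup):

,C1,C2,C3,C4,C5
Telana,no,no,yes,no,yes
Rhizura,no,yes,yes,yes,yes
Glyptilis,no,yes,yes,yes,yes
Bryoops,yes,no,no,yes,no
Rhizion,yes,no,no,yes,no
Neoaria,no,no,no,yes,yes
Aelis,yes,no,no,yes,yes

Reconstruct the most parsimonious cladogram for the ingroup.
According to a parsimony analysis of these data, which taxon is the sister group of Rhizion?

Character polarity is set by the outgroup: the derived state is whichever differs from the outgroup's state, so for C3, C5 the derived state is 'no', and for the remaining characters it is 'yes'.
C1: derived state 'yes' in Aelis, Bryoops, and Rhizion only — synapomorphy for {Aelis, Bryoops, Rhizion}.
Only Glyptilis and Rhizura show the derived state 'yes' for C2, supporting them as a clade.
C3 (derived state 'no') is shared by Aelis, Bryoops, Neoaria, and Rhizion — a synapomorphy uniting that clade.
All ingroup taxa share the derived state 'yes' for C4; it defines the ingroup but does not resolve relationships within it.
C5 (derived state 'no') is shared by Bryoops and Rhizion — a synapomorphy uniting that clade.
Most parsimonious ingroup topology: ((Rhizura,Glyptilis),(((Bryoops,Rhizion),Aelis),Neoaria)).
Rhizion and Bryoops form a cherry on this tree, so they are sister taxa.

Bryoops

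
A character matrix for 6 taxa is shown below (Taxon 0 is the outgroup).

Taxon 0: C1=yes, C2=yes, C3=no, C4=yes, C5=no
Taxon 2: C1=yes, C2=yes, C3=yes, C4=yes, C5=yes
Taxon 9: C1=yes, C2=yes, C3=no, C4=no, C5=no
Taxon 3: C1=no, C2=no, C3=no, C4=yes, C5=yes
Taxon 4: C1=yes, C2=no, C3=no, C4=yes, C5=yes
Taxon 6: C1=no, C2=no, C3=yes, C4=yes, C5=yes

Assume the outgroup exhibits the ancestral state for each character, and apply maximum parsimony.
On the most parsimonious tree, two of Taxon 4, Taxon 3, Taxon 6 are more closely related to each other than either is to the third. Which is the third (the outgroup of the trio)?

Taxon 4

Character polarity is set by the outgroup: the derived state is whichever differs from the outgroup's state, so for C1, C2, C4 the derived state is 'no', and for the remaining characters it is 'yes'.
C1 (derived state 'no') is shared by Taxon 3 and Taxon 6 — a synapomorphy uniting that clade.
C2 (derived state 'no') is shared by Taxon 3, Taxon 4, and Taxon 6 — a synapomorphy uniting that clade.
C3 (state 'yes') occurs in Taxon 2 and Taxon 6 but conflicts with the nesting implied by the other characters — most parsimoniously interpreted as homoplasy.
C4 (derived state 'no') is unique to Taxon 9 (autapomorphy; uninformative for grouping).
C5 (derived state 'yes') is shared by Taxon 2, Taxon 3, Taxon 4, and Taxon 6 — a synapomorphy uniting that clade.
Most parsimonious ingroup topology: ((Taxon 2,((Taxon 3,Taxon 6),Taxon 4)),Taxon 9).
Taxon 6 and Taxon 3 share a more recent common ancestor with each other than either does with Taxon 4, so Taxon 4 is the least closely related of the three.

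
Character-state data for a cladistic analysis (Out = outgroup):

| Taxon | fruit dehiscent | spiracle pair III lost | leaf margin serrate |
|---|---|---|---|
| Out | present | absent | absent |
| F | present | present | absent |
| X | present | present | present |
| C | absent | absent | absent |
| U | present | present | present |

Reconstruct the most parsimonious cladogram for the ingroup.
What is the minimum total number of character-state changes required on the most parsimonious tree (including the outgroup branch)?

Character polarity is set by the outgroup: the derived state is whichever differs from the outgroup's state, so for fruit dehiscent the derived state is 'absent', and for the remaining characters it is 'present'.
fruit dehiscent (derived state 'absent') is unique to C (autapomorphy; uninformative for grouping).
spiracle pair III lost (derived state 'present') is shared by F, U, and X — a synapomorphy uniting that clade.
leaf margin serrate: derived state 'present' in U and X only — synapomorphy for {U, X}.
Most parsimonious ingroup topology: ((F,(X,U)),C).
Changes per character on this tree: fruit dehiscent: 1; spiracle pair III lost: 1; leaf margin serrate: 1.
Total = 3.

3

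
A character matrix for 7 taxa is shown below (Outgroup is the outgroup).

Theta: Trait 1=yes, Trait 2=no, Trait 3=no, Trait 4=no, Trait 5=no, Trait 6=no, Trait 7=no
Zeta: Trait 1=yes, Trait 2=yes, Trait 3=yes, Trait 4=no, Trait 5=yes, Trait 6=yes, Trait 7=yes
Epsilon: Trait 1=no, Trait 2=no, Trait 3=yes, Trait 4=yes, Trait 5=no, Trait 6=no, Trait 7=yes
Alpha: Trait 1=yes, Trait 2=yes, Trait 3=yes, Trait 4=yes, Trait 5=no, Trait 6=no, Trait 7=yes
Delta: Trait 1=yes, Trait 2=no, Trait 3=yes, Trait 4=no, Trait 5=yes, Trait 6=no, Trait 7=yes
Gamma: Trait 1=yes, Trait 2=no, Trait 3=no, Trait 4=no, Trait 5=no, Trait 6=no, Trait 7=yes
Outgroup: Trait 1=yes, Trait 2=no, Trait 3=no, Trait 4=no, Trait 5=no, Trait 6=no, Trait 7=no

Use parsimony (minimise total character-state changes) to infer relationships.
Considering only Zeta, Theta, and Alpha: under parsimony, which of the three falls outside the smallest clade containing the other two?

Theta

Character polarity is set by the outgroup: the derived state is whichever differs from the outgroup's state, so for Trait 1 the derived state is 'no', and for the remaining characters it is 'yes'.
Trait 1: derived state 'no' in Epsilon only — an autapomorphy, so it tells us nothing about relationships among taxa.
Trait 2 groups Alpha and Zeta, which is incompatible with the clades supported by the remaining characters; treating it as convergent (homoplasy) costs fewer steps than any alternative tree.
Only Alpha, Delta, Epsilon, and Zeta show the derived state 'yes' for Trait 3, supporting them as a clade.
Only Alpha and Epsilon show the derived state 'yes' for Trait 4, supporting them as a clade.
Trait 5 (derived state 'yes') is shared by Delta and Zeta — a synapomorphy uniting that clade.
Trait 6: derived state 'yes' in Zeta only — an autapomorphy, so it tells us nothing about relationships among taxa.
Only Alpha, Delta, Epsilon, Gamma, and Zeta show the derived state 'yes' for Trait 7, supporting them as a clade.
Most parsimonious ingroup topology: (Theta,(((Epsilon,Alpha),(Zeta,Delta)),Gamma)).
Zeta and Alpha share a more recent common ancestor with each other than either does with Theta, so Theta is the least closely related of the three.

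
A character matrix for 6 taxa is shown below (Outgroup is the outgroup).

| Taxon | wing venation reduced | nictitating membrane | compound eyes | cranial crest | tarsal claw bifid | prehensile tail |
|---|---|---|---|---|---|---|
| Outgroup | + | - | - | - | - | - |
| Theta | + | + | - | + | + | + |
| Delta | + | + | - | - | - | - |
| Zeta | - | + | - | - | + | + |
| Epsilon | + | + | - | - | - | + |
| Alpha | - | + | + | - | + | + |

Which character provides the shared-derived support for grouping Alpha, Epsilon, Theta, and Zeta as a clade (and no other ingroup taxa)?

prehensile tail

Character polarity is set by the outgroup: the derived state is whichever differs from the outgroup's state, so for wing venation reduced the derived state is '-', and for the remaining characters it is '+'.
wing venation reduced (derived state '-') is shared by Alpha and Zeta — a synapomorphy uniting that clade.
nictitating membrane (derived state '+') is shared by all ingroup taxa — unites the whole ingroup.
compound eyes: derived state '+' in Alpha only — an autapomorphy, so it tells us nothing about relationships among taxa.
cranial crest (derived state '+') is unique to Theta (autapomorphy; uninformative for grouping).
tarsal claw bifid (derived state '+') is shared by Alpha, Theta, and Zeta — a synapomorphy uniting that clade.
Only Alpha, Epsilon, Theta, and Zeta show the derived state '+' for prehensile tail, supporting them as a clade.
Most parsimonious ingroup topology: (((Theta,(Zeta,Alpha)),Epsilon),Delta).
The clade {Alpha, Epsilon, Theta, Zeta} is supported by prehensile tail: its derived state '+' occurs in exactly those taxa and in no other taxon (including the outgroup).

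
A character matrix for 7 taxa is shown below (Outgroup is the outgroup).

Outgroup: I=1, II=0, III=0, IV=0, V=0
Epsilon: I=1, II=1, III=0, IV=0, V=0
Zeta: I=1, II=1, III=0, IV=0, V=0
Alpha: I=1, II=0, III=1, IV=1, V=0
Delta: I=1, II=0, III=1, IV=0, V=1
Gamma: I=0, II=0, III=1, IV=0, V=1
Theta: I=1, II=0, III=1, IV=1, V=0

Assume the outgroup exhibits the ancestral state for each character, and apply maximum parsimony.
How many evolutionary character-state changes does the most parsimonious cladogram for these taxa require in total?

5

Character polarity is set by the outgroup: the derived state is whichever differs from the outgroup's state, so for I the derived state is '0', and for the remaining characters it is '1'.
I: derived state '0' in Gamma only — an autapomorphy, so it tells us nothing about relationships among taxa.
Only Epsilon and Zeta show the derived state '1' for II, supporting them as a clade.
III (derived state '1') is shared by Alpha, Delta, Gamma, and Theta — a synapomorphy uniting that clade.
IV: derived state '1' in Alpha and Theta only — synapomorphy for {Alpha, Theta}.
V (derived state '1') is shared by Delta and Gamma — a synapomorphy uniting that clade.
Most parsimonious ingroup topology: ((Epsilon,Zeta),((Alpha,Theta),(Delta,Gamma))).
Changes per character on this tree: I: 1; II: 1; III: 1; IV: 1; V: 1.
Total = 5.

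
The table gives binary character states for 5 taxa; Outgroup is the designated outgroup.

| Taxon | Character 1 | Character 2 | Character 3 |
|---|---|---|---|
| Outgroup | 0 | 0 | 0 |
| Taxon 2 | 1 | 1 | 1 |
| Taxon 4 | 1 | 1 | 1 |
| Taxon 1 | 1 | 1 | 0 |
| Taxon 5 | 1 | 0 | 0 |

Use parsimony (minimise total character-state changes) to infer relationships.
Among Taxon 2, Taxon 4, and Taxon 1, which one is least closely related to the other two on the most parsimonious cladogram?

The outgroup has state '0' for every character, so '1' is the derived state throughout.
All ingroup taxa share the derived state '1' for Character 1; it defines the ingroup but does not resolve relationships within it.
Character 2 (derived state '1') is shared by Taxon 1, Taxon 2, and Taxon 4 — a synapomorphy uniting that clade.
Character 3: derived state '1' in Taxon 2 and Taxon 4 only — synapomorphy for {Taxon 2, Taxon 4}.
Most parsimonious ingroup topology: (((Taxon 4,Taxon 2),Taxon 1),Taxon 5).
Taxon 4 and Taxon 2 share a more recent common ancestor with each other than either does with Taxon 1, so Taxon 1 is the least closely related of the three.

Taxon 1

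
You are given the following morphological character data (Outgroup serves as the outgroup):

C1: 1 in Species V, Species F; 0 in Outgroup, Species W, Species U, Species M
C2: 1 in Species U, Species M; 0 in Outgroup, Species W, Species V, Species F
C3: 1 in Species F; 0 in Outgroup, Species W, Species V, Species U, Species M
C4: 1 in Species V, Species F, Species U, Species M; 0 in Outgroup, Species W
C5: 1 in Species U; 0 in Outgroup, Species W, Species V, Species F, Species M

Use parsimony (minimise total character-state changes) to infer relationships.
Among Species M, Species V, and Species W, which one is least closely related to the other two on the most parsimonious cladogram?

The outgroup has state '0' for every character, so '1' is the derived state throughout.
C1 (derived state '1') is shared by Species F and Species V — a synapomorphy uniting that clade.
C2: derived state '1' in Species M and Species U only — synapomorphy for {Species M, Species U}.
C3: derived state '1' in Species F only — an autapomorphy, so it tells us nothing about relationships among taxa.
C4 (derived state '1') is shared by Species F, Species M, Species U, and Species V — a synapomorphy uniting that clade.
C5: derived state '1' in Species U only — an autapomorphy, so it tells us nothing about relationships among taxa.
Most parsimonious ingroup topology: (Species W,((Species V,Species F),(Species U,Species M))).
Species V and Species M share a more recent common ancestor with each other than either does with Species W, so Species W is the least closely related of the three.

Species W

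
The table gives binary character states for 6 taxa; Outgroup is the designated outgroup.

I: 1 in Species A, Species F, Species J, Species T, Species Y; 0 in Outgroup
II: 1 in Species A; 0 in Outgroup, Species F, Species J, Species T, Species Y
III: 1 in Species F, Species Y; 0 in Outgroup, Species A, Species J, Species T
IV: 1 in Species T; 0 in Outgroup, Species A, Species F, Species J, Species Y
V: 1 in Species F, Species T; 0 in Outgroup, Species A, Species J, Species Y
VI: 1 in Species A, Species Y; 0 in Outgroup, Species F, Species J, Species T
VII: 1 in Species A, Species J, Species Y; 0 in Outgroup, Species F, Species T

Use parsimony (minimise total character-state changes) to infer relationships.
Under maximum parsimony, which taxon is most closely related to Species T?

The outgroup has state '0' for every character, so '1' is the derived state throughout.
I (derived state '1') is shared by all ingroup taxa — unites the whole ingroup.
II (derived state '1') is unique to Species A (autapomorphy; uninformative for grouping).
III (state '1') occurs in Species F and Species Y but conflicts with the nesting implied by the other characters — most parsimoniously interpreted as homoplasy.
IV: derived state '1' in Species T only — an autapomorphy, so it tells us nothing about relationships among taxa.
V: derived state '1' in Species F and Species T only — synapomorphy for {Species F, Species T}.
Only Species A and Species Y show the derived state '1' for VI, supporting them as a clade.
VII: derived state '1' in Species A, Species J, and Species Y only — synapomorphy for {Species A, Species J, Species Y}.
Most parsimonious ingroup topology: ((Species F,Species T),(Species J,(Species A,Species Y))).
Species T and Species F form a cherry on this tree, so they are sister taxa.

Species F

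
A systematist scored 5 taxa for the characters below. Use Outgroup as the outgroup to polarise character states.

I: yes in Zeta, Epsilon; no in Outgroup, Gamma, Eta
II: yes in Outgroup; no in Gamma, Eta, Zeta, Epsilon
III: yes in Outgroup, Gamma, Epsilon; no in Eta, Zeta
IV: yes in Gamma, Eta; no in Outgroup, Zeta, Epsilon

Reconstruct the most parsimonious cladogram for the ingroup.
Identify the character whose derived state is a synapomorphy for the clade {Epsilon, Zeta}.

Character polarity is set by the outgroup: the derived state is whichever differs from the outgroup's state, so for II, III the derived state is 'no', and for the remaining characters it is 'yes'.
I: derived state 'yes' in Epsilon and Zeta only — synapomorphy for {Epsilon, Zeta}.
All ingroup taxa share the derived state 'no' for II; it defines the ingroup but does not resolve relationships within it.
III (state 'no') occurs in Eta and Zeta but conflicts with the nesting implied by the other characters — most parsimoniously interpreted as homoplasy.
IV: derived state 'yes' in Eta and Gamma only — synapomorphy for {Eta, Gamma}.
Most parsimonious ingroup topology: ((Gamma,Eta),(Zeta,Epsilon)).
The clade {Epsilon, Zeta} is supported by I: its derived state 'yes' occurs in exactly those taxa and in no other taxon (including the outgroup).

I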